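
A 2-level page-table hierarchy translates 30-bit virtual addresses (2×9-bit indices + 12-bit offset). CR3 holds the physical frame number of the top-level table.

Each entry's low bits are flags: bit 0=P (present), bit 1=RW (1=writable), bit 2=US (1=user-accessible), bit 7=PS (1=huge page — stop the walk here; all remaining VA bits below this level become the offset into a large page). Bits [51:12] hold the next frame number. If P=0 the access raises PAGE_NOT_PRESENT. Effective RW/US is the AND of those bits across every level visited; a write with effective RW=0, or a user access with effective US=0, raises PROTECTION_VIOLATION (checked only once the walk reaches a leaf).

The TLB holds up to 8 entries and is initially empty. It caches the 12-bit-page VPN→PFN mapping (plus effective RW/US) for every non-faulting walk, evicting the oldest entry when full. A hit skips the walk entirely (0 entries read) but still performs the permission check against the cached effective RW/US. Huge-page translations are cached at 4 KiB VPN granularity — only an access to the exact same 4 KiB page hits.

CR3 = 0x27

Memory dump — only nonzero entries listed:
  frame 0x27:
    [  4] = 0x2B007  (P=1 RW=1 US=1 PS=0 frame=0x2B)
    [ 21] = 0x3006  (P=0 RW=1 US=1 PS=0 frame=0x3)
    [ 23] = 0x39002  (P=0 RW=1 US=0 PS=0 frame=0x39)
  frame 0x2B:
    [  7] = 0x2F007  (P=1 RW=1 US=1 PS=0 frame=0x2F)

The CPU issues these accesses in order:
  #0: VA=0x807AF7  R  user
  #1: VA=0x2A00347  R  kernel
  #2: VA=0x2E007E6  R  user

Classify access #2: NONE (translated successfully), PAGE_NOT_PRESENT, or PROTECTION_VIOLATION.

Trace:
#0 VA=0x807AF7 (r,user):
  [0] read 0x27 idx=4: raw=0x2B007 flags P=1 W=1 U=1 S=0
  [1] read 0x2B idx=7: raw=0x2F007 flags P=1 W=1 U=1 S=0
  → PA=0x2FAF7  (2 entries read)
#1 VA=0x2A00347 (r,kernel):
  [0] read 0x27 idx=21: raw=0x3006 flags P=0 W=1 U=1 S=0
  → PAGE_NOT_PRESENT  (1 entries read)
#2 VA=0x2E007E6 (r,user):
  [0] read 0x27 idx=23: raw=0x39002 flags P=0 W=1 U=0 S=0
  → PAGE_NOT_PRESENT  (1 entries read)

Access #2 fault: PAGE_NOT_PRESENT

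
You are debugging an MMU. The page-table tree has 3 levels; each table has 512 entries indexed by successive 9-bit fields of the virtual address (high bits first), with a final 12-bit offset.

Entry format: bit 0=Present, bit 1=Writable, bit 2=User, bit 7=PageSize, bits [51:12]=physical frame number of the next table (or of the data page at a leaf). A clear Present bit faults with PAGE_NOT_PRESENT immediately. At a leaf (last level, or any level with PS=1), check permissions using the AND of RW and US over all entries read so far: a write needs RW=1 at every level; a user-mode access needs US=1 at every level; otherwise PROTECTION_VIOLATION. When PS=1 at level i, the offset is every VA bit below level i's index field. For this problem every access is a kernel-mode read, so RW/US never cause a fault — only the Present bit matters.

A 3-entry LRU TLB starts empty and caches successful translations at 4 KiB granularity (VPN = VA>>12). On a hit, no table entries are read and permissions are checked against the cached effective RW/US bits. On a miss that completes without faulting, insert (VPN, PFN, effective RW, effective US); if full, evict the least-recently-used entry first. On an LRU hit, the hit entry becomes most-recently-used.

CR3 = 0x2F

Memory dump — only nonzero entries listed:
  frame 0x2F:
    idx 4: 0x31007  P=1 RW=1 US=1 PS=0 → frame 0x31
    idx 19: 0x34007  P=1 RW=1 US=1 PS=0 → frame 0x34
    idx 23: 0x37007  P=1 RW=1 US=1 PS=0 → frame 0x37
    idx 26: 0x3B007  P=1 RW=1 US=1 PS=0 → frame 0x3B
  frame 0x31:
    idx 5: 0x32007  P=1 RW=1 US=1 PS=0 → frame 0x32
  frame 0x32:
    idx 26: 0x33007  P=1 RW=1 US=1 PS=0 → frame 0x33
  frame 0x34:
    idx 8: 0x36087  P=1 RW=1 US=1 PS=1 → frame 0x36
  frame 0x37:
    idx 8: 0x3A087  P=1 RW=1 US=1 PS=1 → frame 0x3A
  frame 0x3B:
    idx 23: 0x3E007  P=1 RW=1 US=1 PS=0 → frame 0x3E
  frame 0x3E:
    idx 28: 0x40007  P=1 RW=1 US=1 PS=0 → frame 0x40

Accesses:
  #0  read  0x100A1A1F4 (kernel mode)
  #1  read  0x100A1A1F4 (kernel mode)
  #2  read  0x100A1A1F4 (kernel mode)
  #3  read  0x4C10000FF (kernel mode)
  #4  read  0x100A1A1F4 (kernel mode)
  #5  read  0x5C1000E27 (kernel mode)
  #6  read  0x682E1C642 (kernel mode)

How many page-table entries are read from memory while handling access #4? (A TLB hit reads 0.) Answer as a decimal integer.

Walk each access:
#0 VA=0x100A1A1F4 (r,kernel):
  lvl0: tbl 0x2F, slot 4 ⇒ 0x31007 (P1/RW1/US1/PS0)
  lvl1: tbl 0x31, slot 5 ⇒ 0x32007 (P1/RW1/US1/PS0)
  lvl2: tbl 0x32, slot 26 ⇒ 0x33007 (P1/RW1/US1/PS0)
  ⇒ phys 0x331F4  [3 reads]
#1 VA=0x100A1A1F4 (r,kernel):
  TLB hit vpn=0x100A1A → PA=0x331F4
#2 VA=0x100A1A1F4 (r,kernel):
  TLB hit vpn=0x100A1A → PA=0x331F4
#3 VA=0x4C10000FF (r,kernel):
  lvl0: tbl 0x2F, slot 19 ⇒ 0x34007 (P1/RW1/US1/PS0)
  lvl1: tbl 0x34, slot 8 ⇒ 0x36087 (P1/RW1/US1/PS1)
  ⇒ phys 0x360FF (huge @L1)  [2 reads]
#4 VA=0x100A1A1F4 (r,kernel):
  TLB hit vpn=0x100A1A → PA=0x331F4
#5 VA=0x5C1000E27 (r,kernel):
  lvl0: tbl 0x2F, slot 23 ⇒ 0x37007 (P1/RW1/US1/PS0)
  lvl1: tbl 0x37, slot 8 ⇒ 0x3A087 (P1/RW1/US1/PS1)
  ⇒ phys 0x3AE27 (huge @L1)  [2 reads]
#6 VA=0x682E1C642 (r,kernel):
  lvl0: tbl 0x2F, slot 26 ⇒ 0x3B007 (P1/RW1/US1/PS0)
  lvl1: tbl 0x3B, slot 23 ⇒ 0x3E007 (P1/RW1/US1/PS0)
  lvl2: tbl 0x3E, slot 28 ⇒ 0x40007 (P1/RW1/US1/PS0)
  ⇒ phys 0x40642  [3 reads]

Entries read for #4: 0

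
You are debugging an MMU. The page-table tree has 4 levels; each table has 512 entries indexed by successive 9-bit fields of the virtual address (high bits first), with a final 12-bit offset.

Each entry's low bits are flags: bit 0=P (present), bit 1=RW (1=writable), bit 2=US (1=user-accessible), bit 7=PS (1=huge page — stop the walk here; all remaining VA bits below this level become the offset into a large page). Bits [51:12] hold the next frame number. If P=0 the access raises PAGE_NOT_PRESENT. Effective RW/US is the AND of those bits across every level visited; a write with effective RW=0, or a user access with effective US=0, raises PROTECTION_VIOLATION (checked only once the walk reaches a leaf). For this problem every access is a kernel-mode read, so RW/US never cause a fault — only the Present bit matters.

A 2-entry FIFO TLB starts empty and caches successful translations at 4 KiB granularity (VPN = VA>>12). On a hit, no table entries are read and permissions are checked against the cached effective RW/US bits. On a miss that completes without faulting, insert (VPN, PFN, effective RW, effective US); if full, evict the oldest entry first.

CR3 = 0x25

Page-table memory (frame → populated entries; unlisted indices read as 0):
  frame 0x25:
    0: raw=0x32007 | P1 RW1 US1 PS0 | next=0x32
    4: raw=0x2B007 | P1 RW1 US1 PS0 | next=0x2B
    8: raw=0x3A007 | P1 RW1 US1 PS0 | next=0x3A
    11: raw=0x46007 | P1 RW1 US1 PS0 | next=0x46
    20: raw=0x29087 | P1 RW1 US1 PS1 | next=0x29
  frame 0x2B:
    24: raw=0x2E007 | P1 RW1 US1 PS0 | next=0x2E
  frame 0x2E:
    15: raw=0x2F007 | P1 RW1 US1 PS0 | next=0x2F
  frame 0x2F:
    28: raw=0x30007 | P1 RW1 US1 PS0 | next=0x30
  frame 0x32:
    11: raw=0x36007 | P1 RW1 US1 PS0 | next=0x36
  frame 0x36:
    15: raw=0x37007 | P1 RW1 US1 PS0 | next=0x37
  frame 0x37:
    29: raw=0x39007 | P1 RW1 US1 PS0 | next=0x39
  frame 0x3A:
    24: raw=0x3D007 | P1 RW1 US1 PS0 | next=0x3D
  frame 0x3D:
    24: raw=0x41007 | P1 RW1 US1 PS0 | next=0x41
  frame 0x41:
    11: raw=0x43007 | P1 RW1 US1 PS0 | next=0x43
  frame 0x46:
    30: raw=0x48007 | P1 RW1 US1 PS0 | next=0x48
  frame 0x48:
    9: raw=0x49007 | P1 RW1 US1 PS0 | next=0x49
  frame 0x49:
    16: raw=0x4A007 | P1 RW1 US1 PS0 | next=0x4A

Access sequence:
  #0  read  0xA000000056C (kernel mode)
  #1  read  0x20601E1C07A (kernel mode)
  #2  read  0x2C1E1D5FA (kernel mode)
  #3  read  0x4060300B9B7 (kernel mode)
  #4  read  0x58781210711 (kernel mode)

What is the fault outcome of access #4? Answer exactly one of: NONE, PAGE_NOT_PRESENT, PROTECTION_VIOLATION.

Per-access translation:
#0 VA=0xA000000056C (r,kernel):
  L0 @0x25[20] → 0x29087  P=1,RW=1,US=1,PS=1
  ⇒ phys 0x2956C (huge @L0)  [1 reads]
#1 VA=0x20601E1C07A (r,kernel):
  L0 @0x25[4] → 0x2B007  P=1,RW=1,US=1,PS=0
  L1 @0x2B[24] → 0x2E007  P=1,RW=1,US=1,PS=0
  L2 @0x2E[15] → 0x2F007  P=1,RW=1,US=1,PS=0
  L3 @0x2F[28] → 0x30007  P=1,RW=1,US=1,PS=0
  ⇒ phys 0x3007A  [4 reads]
#2 VA=0x2C1E1D5FA (r,kernel):
  L0 @0x25[0] → 0x32007  P=1,RW=1,US=1,PS=0
  L1 @0x32[11] → 0x36007  P=1,RW=1,US=1,PS=0
  L2 @0x36[15] → 0x37007  P=1,RW=1,US=1,PS=0
  L3 @0x37[29] → 0x39007  P=1,RW=1,US=1,PS=0
  ⇒ phys 0x395FA  [4 reads]
#3 VA=0x4060300B9B7 (r,kernel):
  L0 @0x25[8] → 0x3A007  P=1,RW=1,US=1,PS=0
  L1 @0x3A[24] → 0x3D007  P=1,RW=1,US=1,PS=0
  L2 @0x3D[24] → 0x41007  P=1,RW=1,US=1,PS=0
  L3 @0x41[11] → 0x43007  P=1,RW=1,US=1,PS=0
  ⇒ phys 0x439B7  [4 reads]
#4 VA=0x58781210711 (r,kernel):
  L0 @0x25[11] → 0x46007  P=1,RW=1,US=1,PS=0
  L1 @0x46[30] → 0x48007  P=1,RW=1,US=1,PS=0
  L2 @0x48[9] → 0x49007  P=1,RW=1,US=1,PS=0
  L3 @0x49[16] → 0x4A007  P=1,RW=1,US=1,PS=0
  ⇒ phys 0x4A711  [4 reads]

Access #4 fault: NONE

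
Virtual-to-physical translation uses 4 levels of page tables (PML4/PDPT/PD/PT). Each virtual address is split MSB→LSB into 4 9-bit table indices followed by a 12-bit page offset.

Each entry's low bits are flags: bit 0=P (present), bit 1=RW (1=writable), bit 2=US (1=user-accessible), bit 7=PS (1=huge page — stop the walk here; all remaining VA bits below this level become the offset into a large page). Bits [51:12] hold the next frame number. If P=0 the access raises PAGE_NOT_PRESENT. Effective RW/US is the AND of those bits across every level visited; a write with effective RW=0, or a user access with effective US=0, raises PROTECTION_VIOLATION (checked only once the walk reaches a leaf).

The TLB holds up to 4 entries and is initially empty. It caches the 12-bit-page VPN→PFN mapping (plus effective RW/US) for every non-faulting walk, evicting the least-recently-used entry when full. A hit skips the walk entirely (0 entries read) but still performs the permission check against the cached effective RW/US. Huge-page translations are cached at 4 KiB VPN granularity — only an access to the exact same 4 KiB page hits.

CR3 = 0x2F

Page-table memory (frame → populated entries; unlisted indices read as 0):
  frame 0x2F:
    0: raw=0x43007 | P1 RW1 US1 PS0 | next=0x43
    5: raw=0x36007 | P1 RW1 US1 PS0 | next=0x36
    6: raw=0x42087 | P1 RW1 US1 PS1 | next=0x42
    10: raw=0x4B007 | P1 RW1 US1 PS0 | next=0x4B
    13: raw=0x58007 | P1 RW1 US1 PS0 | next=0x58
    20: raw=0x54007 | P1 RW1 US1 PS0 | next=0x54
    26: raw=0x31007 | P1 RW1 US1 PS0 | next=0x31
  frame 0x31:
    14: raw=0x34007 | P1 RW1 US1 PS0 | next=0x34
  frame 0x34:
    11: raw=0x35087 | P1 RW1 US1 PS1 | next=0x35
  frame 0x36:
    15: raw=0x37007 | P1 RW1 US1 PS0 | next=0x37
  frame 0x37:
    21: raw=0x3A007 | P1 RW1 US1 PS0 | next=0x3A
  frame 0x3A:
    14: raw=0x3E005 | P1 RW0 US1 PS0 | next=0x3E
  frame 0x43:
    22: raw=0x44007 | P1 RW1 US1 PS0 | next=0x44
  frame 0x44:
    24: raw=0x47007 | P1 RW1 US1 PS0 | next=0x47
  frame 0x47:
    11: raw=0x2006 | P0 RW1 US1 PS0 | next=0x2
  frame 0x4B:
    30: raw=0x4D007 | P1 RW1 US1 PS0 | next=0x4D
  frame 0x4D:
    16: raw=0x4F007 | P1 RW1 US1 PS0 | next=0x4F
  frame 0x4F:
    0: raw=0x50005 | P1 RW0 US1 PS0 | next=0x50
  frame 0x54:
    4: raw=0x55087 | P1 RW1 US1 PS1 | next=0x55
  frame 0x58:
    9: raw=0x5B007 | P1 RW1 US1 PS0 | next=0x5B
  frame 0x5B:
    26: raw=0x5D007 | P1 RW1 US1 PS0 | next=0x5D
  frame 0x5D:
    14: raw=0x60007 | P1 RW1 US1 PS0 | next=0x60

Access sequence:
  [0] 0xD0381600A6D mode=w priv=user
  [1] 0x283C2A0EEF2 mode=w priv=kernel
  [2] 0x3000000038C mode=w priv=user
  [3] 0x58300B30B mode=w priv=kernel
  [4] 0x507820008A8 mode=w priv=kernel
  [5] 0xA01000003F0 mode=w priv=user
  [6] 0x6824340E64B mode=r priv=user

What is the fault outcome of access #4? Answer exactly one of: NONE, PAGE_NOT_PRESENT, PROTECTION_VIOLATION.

Walk each access:
#0 VA=0xD0381600A6D (w,user):
  [0] read 0x2F idx=26: raw=0x31007 flags P=1 W=1 U=1 S=0
  [1] read 0x31 idx=14: raw=0x34007 flags P=1 W=1 U=1 S=0
  [2] read 0x34 idx=11: raw=0x35087 flags P=1 W=1 U=1 S=1
  ✓ 0x35A6D (huge @L2)  — 3 lookups
#1 VA=0x283C2A0EEF2 (w,kernel):
  [0] read 0x2F idx=5: raw=0x36007 flags P=1 W=1 U=1 S=0
  [1] read 0x36 idx=15: raw=0x37007 flags P=1 W=1 U=1 S=0
  [2] read 0x37 idx=21: raw=0x3A007 flags P=1 W=1 U=1 S=0
  [3] read 0x3A idx=14: raw=0x3E005 flags P=1 W=0 U=1 S=0
  ⇒ fault: PROTECTION_VIOLATION  — 4 lookups
#2 VA=0x3000000038C (w,user):
  [0] read 0x2F idx=6: raw=0x42087 flags P=1 W=1 U=1 S=1
  ✓ 0x4238C (huge @L0)  — 1 lookups
#3 VA=0x58300B30B (w,kernel):
  [0] read 0x2F idx=0: raw=0x43007 flags P=1 W=1 U=1 S=0
  [1] read 0x43 idx=22: raw=0x44007 flags P=1 W=1 U=1 S=0
  [2] read 0x44 idx=24: raw=0x47007 flags P=1 W=1 U=1 S=0
  [3] read 0x47 idx=11: raw=0x2006 flags P=0 W=1 U=1 S=0
  ⇒ fault: PAGE_NOT_PRESENT  — 4 lookups
#4 VA=0x507820008A8 (w,kernel):
  [0] read 0x2F idx=10: raw=0x4B007 flags P=1 W=1 U=1 S=0
  [1] read 0x4B idx=30: raw=0x4D007 flags P=1 W=1 U=1 S=0
  [2] read 0x4D idx=16: raw=0x4F007 flags P=1 W=1 U=1 S=0
  [3] read 0x4F idx=0: raw=0x50005 flags P=1 W=0 U=1 S=0
  ⇒ fault: PROTECTION_VIOLATION  — 4 lookups
#5 VA=0xA01000003F0 (w,user):
  [0] read 0x2F idx=20: raw=0x54007 flags P=1 W=1 U=1 S=0
  [1] read 0x54 idx=4: raw=0x55087 flags P=1 W=1 U=1 S=1
  ✓ 0x553F0 (huge @L1)  — 2 lookups
#6 VA=0x6824340E64B (r,user):
  [0] read 0x2F idx=13: raw=0x58007 flags P=1 W=1 U=1 S=0
  [1] read 0x58 idx=9: raw=0x5B007 flags P=1 W=1 U=1 S=0
  [2] read 0x5B idx=26: raw=0x5D007 flags P=1 W=1 U=1 S=0
  [3] read 0x5D idx=14: raw=0x60007 flags P=1 W=1 U=1 S=0
  ✓ 0x6064B  — 4 lookups

Access #4 fault: PROTECTION_VIOLATION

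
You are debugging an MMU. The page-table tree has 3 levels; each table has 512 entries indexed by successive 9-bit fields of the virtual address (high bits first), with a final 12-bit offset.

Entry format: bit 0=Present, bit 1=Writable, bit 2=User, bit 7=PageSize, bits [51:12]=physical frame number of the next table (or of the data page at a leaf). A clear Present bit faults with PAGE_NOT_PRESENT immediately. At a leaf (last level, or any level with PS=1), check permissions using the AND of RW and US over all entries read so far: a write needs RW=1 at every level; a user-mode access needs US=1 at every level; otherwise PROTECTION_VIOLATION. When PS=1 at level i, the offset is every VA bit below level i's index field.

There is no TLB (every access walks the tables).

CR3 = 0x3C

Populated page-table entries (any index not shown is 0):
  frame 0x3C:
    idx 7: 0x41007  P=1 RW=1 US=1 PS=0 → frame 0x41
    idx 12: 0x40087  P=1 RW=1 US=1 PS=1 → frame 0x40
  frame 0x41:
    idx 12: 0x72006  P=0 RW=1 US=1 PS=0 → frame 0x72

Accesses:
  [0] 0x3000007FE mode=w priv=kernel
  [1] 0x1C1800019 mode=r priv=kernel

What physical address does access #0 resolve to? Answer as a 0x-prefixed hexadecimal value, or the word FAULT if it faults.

Walk each access:
#0 VA=0x3000007FE (w,kernel):
  L0: frame=0x3C idx=12 entry=0x40087 [P=1 RW=1 US=1 PS=1]
  ✓ 0x407FE (huge @L0)  — 1 lookups
#1 VA=0x1C1800019 (r,kernel):
  L0: frame=0x3C idx=7 entry=0x41007 [P=1 RW=1 US=1 PS=0]
  L1: frame=0x41 idx=12 entry=0x72006 [P=0 RW=1 US=1 PS=0]
  ✗ PAGE_NOT_PRESENT  [2 reads]

Access #0 PA: 0x407FE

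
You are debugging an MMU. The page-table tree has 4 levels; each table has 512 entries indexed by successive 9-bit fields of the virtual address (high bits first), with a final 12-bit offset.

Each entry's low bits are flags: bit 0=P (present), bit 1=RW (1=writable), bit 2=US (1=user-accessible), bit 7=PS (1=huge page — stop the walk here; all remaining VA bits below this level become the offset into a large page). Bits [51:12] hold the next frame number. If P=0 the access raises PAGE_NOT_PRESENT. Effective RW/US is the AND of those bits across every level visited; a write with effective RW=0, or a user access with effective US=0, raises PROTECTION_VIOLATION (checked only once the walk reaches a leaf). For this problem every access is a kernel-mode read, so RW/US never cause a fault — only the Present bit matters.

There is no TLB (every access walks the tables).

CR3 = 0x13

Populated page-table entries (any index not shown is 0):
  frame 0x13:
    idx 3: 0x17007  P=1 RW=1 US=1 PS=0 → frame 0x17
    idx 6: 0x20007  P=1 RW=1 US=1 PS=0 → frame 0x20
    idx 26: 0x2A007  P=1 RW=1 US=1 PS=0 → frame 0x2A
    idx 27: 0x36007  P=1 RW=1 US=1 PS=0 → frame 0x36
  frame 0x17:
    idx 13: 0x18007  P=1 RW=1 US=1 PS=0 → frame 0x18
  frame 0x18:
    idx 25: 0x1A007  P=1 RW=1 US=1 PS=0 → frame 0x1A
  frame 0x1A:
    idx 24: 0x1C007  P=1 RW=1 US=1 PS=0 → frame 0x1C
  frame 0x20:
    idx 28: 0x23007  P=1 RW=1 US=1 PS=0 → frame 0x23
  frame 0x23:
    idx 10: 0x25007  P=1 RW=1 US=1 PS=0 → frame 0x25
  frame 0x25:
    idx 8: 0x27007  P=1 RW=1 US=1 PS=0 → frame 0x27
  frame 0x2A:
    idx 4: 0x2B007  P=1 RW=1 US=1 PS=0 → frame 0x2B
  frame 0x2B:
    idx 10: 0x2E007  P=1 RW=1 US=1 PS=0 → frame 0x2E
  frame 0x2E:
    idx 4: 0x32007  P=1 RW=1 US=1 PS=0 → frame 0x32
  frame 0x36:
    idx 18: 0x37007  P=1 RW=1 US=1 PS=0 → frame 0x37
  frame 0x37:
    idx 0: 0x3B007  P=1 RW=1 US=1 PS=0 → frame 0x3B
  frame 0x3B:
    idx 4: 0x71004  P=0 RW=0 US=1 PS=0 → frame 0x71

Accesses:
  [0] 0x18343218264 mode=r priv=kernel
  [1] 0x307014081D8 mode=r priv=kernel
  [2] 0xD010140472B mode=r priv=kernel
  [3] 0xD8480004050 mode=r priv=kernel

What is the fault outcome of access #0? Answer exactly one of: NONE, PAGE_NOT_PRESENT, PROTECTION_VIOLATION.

Trace:
#0 VA=0x18343218264 (r,kernel):
  lvl0: tbl 0x13, slot 3 ⇒ 0x17007 (P1/RW1/US1/PS0)
  lvl1: tbl 0x17, slot 13 ⇒ 0x18007 (P1/RW1/US1/PS0)
  lvl2: tbl 0x18, slot 25 ⇒ 0x1A007 (P1/RW1/US1/PS0)
  lvl3: tbl 0x1A, slot 24 ⇒ 0x1C007 (P1/RW1/US1/PS0)
  ✓ 0x1C264  — 4 lookups
#1 VA=0x307014081D8 (r,kernel):
  lvl0: tbl 0x13, slot 6 ⇒ 0x20007 (P1/RW1/US1/PS0)
  lvl1: tbl 0x20, slot 28 ⇒ 0x23007 (P1/RW1/US1/PS0)
  lvl2: tbl 0x23, slot 10 ⇒ 0x25007 (P1/RW1/US1/PS0)
  lvl3: tbl 0x25, slot 8 ⇒ 0x27007 (P1/RW1/US1/PS0)
  ✓ 0x271D8  — 4 lookups
#2 VA=0xD010140472B (r,kernel):
  lvl0: tbl 0x13, slot 26 ⇒ 0x2A007 (P1/RW1/US1/PS0)
  lvl1: tbl 0x2A, slot 4 ⇒ 0x2B007 (P1/RW1/US1/PS0)
  lvl2: tbl 0x2B, slot 10 ⇒ 0x2E007 (P1/RW1/US1/PS0)
  lvl3: tbl 0x2E, slot 4 ⇒ 0x32007 (P1/RW1/US1/PS0)
  ✓ 0x3272B  — 4 lookups
#3 VA=0xD8480004050 (r,kernel):
  lvl0: tbl 0x13, slot 27 ⇒ 0x36007 (P1/RW1/US1/PS0)
  lvl1: tbl 0x36, slot 18 ⇒ 0x37007 (P1/RW1/US1/PS0)
  lvl2: tbl 0x37, slot 0 ⇒ 0x3B007 (P1/RW1/US1/PS0)
  lvl3: tbl 0x3B, slot 4 ⇒ 0x71004 (P0/RW0/US1/PS0)
  ✗ PAGE_NOT_PRESENT  [4 reads]

Access #0 fault: NONE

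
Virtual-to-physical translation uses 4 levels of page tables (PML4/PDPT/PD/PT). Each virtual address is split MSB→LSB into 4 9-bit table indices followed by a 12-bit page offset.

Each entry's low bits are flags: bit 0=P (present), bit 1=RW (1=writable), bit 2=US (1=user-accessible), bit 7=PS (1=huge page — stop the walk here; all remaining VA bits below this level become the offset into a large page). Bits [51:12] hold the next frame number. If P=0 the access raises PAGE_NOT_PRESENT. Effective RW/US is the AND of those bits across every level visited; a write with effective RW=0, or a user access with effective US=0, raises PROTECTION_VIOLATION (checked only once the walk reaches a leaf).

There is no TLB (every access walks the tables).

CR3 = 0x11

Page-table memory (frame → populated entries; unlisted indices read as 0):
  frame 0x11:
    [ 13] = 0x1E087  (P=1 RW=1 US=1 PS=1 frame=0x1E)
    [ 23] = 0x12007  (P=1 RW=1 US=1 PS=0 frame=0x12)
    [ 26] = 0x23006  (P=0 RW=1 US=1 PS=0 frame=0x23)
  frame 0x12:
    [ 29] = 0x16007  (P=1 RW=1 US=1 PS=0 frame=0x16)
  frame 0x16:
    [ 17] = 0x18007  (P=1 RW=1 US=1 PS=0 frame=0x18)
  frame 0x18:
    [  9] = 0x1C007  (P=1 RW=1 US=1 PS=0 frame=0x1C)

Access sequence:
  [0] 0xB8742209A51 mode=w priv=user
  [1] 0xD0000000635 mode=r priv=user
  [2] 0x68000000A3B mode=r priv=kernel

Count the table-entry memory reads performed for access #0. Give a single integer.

Trace:
#0 VA=0xB8742209A51 (w,user):
  [0] read 0x11 idx=23: raw=0x12007 flags P=1 W=1 U=1 S=0
  [1] read 0x12 idx=29: raw=0x16007 flags P=1 W=1 U=1 S=0
  [2] read 0x16 idx=17: raw=0x18007 flags P=1 W=1 U=1 S=0
  [3] read 0x18 idx=9: raw=0x1C007 flags P=1 W=1 U=1 S=0
  ✓ 0x1CA51  — 4 lookups
#1 VA=0xD0000000635 (r,user):
  [0] read 0x11 idx=26: raw=0x23006 flags P=0 W=1 U=1 S=0
  ⇒ fault: PAGE_NOT_PRESENT  — 1 lookups
#2 VA=0x68000000A3B (r,kernel):
  [0] read 0x11 idx=13: raw=0x1E087 flags P=1 W=1 U=1 S=1
  ✓ 0x1EA3B (huge @L0)  — 1 lookups

Entries read for #0: 4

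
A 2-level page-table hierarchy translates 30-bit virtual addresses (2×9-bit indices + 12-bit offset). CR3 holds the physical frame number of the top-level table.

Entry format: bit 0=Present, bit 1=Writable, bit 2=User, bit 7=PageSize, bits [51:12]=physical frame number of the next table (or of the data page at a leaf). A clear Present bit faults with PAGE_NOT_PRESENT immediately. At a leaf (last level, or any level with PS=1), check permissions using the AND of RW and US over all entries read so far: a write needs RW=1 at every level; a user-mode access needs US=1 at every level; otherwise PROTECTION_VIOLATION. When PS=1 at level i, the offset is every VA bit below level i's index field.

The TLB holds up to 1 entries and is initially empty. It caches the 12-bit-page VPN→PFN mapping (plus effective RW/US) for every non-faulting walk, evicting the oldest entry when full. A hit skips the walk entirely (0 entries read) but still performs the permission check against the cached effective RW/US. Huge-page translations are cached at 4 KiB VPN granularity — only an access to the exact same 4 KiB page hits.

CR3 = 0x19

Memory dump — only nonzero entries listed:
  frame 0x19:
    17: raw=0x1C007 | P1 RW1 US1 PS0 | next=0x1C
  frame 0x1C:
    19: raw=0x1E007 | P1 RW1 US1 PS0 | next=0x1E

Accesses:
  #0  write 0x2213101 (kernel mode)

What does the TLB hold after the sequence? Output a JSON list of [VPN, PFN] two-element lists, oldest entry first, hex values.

Per-access translation:
#0 VA=0x2213101 (w,kernel):
  L0: frame=0x19 idx=17 entry=0x1C007 [P=1 RW=1 US=1 PS=0]
  L1: frame=0x1C idx=19 entry=0x1E007 [P=1 RW=1 US=1 PS=0]
  ✓ 0x1E101  — 2 lookups

TLB: [["0x2213", "0x1E"]]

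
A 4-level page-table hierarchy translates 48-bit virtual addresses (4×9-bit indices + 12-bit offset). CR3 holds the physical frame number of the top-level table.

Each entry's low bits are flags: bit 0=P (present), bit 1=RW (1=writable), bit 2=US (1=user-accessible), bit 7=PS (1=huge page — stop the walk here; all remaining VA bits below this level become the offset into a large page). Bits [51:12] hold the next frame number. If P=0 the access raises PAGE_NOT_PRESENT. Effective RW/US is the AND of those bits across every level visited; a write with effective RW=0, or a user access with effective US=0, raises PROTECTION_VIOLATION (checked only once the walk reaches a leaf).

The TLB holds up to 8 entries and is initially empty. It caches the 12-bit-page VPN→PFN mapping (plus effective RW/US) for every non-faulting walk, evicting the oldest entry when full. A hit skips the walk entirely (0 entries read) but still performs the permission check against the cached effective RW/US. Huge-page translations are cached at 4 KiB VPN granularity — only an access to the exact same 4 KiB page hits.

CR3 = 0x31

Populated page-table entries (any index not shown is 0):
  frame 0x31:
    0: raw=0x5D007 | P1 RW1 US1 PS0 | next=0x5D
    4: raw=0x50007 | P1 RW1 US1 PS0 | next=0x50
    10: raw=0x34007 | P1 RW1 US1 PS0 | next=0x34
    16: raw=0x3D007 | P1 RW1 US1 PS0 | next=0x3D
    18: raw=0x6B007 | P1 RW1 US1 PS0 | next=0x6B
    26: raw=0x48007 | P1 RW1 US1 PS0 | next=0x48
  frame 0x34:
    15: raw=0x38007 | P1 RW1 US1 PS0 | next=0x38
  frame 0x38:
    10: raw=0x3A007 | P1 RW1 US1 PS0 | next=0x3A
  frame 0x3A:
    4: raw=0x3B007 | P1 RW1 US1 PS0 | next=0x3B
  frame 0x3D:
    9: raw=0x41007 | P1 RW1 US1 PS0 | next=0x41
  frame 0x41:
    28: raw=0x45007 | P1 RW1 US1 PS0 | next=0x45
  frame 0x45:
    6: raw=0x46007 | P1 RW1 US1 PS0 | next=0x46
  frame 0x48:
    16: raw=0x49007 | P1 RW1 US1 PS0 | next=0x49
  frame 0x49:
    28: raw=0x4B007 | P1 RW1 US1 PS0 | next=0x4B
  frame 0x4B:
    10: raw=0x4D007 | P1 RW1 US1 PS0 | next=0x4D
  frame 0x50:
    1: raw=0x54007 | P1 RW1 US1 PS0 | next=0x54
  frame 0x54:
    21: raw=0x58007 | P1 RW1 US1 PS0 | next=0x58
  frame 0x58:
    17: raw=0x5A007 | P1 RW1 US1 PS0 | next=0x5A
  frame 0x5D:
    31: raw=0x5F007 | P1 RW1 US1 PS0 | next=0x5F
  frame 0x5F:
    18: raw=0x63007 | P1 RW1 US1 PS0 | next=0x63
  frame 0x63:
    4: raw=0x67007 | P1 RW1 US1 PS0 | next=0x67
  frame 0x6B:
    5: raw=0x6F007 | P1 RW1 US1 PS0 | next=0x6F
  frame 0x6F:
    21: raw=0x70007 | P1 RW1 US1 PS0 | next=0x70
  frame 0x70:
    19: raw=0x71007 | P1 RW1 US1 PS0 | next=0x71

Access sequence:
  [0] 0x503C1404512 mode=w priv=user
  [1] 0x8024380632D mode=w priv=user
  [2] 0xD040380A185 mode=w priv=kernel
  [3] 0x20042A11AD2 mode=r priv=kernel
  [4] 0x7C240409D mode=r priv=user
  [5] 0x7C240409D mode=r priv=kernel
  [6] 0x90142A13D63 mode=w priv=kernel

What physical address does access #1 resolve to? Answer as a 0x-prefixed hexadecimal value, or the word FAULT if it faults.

Trace:
#0 VA=0x503C1404512 (w,user):
  L0 @0x31[10] → 0x34007  P=1,RW=1,US=1,PS=0
  L1 @0x34[15] → 0x38007  P=1,RW=1,US=1,PS=0
  L2 @0x38[10] → 0x3A007  P=1,RW=1,US=1,PS=0
  L3 @0x3A[4] → 0x3B007  P=1,RW=1,US=1,PS=0
  → PA=0x3B512  (4 entries read)
#1 VA=0x8024380632D (w,user):
  L0 @0x31[16] → 0x3D007  P=1,RW=1,US=1,PS=0
  L1 @0x3D[9] → 0x41007  P=1,RW=1,US=1,PS=0
  L2 @0x41[28] → 0x45007  P=1,RW=1,US=1,PS=0
  L3 @0x45[6] → 0x46007  P=1,RW=1,US=1,PS=0
  → PA=0x4632D  (4 entries read)
#2 VA=0xD040380A185 (w,kernel):
  L0 @0x31[26] → 0x48007  P=1,RW=1,US=1,PS=0
  L1 @0x48[16] → 0x49007  P=1,RW=1,US=1,PS=0
  L2 @0x49[28] → 0x4B007  P=1,RW=1,US=1,PS=0
  L3 @0x4B[10] → 0x4D007  P=1,RW=1,US=1,PS=0
  → PA=0x4D185  (4 entries read)
#3 VA=0x20042A11AD2 (r,kernel):
  L0 @0x31[4] → 0x50007  P=1,RW=1,US=1,PS=0
  L1 @0x50[1] → 0x54007  P=1,RW=1,US=1,PS=0
  L2 @0x54[21] → 0x58007  P=1,RW=1,US=1,PS=0
  L3 @0x58[17] → 0x5A007  P=1,RW=1,US=1,PS=0
  → PA=0x5AAD2  (4 entries read)
#4 VA=0x7C240409D (r,user):
  L0 @0x31[0] → 0x5D007  P=1,RW=1,US=1,PS=0
  L1 @0x5D[31] → 0x5F007  P=1,RW=1,US=1,PS=0
  L2 @0x5F[18] → 0x63007  P=1,RW=1,US=1,PS=0
  L3 @0x63[4] → 0x67007  P=1,RW=1,US=1,PS=0
  → PA=0x6709D  (4 entries read)
#5 VA=0x7C240409D (r,kernel):
  TLB hit vpn=0x7C2404 → PA=0x6709D
#6 VA=0x90142A13D63 (w,kernel):
  L0 @0x31[18] → 0x6B007  P=1,RW=1,US=1,PS=0
  L1 @0x6B[5] → 0x6F007  P=1,RW=1,US=1,PS=0
  L2 @0x6F[21] → 0x70007  P=1,RW=1,US=1,PS=0
  L3 @0x70[19] → 0x71007  P=1,RW=1,US=1,PS=0
  → PA=0x71D63  (4 entries read)

Access #1 PA: 0x4632D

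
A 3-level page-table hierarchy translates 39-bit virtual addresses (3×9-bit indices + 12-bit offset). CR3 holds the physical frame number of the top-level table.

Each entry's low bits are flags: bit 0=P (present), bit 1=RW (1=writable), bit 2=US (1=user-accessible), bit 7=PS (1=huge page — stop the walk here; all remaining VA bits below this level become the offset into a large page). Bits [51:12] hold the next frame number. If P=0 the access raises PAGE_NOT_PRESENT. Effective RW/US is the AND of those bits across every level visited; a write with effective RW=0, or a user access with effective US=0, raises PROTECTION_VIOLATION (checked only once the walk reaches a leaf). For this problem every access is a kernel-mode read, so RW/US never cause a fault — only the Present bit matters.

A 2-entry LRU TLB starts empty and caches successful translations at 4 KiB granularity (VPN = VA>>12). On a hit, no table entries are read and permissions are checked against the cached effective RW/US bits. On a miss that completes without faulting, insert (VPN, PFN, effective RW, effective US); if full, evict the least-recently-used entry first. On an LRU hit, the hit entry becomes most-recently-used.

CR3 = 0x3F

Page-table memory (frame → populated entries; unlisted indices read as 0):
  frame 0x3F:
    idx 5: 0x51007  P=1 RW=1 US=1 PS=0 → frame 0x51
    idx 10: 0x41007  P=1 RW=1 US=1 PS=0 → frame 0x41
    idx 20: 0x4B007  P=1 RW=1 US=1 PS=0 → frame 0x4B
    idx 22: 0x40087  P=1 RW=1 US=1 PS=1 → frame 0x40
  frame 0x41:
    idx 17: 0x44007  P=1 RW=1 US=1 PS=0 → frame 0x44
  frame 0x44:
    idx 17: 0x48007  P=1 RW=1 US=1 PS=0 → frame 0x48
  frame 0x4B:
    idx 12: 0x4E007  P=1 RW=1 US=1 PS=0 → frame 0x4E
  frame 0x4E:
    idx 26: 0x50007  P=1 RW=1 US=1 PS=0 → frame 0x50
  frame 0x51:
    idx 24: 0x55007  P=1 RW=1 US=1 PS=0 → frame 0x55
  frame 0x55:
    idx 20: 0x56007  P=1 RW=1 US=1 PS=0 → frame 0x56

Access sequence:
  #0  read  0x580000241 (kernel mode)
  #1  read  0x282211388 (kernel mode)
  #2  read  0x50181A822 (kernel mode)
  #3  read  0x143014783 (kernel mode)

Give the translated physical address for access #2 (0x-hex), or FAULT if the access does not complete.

Trace:
#0 VA=0x580000241 (r,kernel):
  lvl0: tbl 0x3F, slot 22 ⇒ 0x40087 (P1/RW1/US1/PS1)
  → PA=0x40241 (huge @L0)  (1 entries read)
#1 VA=0x282211388 (r,kernel):
  lvl0: tbl 0x3F, slot 10 ⇒ 0x41007 (P1/RW1/US1/PS0)
  lvl1: tbl 0x41, slot 17 ⇒ 0x44007 (P1/RW1/US1/PS0)
  lvl2: tbl 0x44, slot 17 ⇒ 0x48007 (P1/RW1/US1/PS0)
  → PA=0x48388  (3 entries read)
#2 VA=0x50181A822 (r,kernel):
  lvl0: tbl 0x3F, slot 20 ⇒ 0x4B007 (P1/RW1/US1/PS0)
  lvl1: tbl 0x4B, slot 12 ⇒ 0x4E007 (P1/RW1/US1/PS0)
  lvl2: tbl 0x4E, slot 26 ⇒ 0x50007 (P1/RW1/US1/PS0)
  → PA=0x50822  (3 entries read)
#3 VA=0x143014783 (r,kernel):
  lvl0: tbl 0x3F, slot 5 ⇒ 0x51007 (P1/RW1/US1/PS0)
  lvl1: tbl 0x51, slot 24 ⇒ 0x55007 (P1/RW1/US1/PS0)
  lvl2: tbl 0x55, slot 20 ⇒ 0x56007 (P1/RW1/US1/PS0)
  → PA=0x56783  (3 entries read)

Access #2 PA: 0x50822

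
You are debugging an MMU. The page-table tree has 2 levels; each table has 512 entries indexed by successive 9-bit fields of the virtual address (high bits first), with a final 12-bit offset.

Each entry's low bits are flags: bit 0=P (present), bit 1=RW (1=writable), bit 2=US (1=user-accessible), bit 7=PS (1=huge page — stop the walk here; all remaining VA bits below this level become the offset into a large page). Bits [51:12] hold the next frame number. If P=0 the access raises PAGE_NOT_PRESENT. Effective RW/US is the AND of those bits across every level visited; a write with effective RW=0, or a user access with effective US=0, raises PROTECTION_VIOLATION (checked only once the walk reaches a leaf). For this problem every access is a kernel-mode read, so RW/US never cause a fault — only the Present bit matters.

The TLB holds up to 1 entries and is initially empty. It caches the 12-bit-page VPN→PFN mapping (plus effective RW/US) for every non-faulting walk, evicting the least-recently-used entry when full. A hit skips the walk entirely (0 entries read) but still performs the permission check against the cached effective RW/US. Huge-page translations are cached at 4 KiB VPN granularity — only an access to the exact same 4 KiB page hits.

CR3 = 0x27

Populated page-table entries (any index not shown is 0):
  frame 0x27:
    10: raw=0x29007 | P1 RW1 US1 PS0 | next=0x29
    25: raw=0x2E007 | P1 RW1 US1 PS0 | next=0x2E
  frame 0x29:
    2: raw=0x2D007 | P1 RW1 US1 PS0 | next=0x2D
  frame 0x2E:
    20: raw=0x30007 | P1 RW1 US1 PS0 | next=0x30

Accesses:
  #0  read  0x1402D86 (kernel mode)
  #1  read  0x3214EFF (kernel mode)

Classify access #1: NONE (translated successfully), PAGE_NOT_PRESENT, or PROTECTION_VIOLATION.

Trace:
#0 VA=0x1402D86 (r,kernel):
  [0] read 0x27 idx=10: raw=0x29007 flags P=1 W=1 U=1 S=0
  [1] read 0x29 idx=2: raw=0x2D007 flags P=1 W=1 U=1 S=0
  ⇒ phys 0x2DD86  [2 reads]
#1 VA=0x3214EFF (r,kernel):
  [0] read 0x27 idx=25: raw=0x2E007 flags P=1 W=1 U=1 S=0
  [1] read 0x2E idx=20: raw=0x30007 flags P=1 W=1 U=1 S=0
  ⇒ phys 0x30EFF  [2 reads]

Access #1 fault: NONE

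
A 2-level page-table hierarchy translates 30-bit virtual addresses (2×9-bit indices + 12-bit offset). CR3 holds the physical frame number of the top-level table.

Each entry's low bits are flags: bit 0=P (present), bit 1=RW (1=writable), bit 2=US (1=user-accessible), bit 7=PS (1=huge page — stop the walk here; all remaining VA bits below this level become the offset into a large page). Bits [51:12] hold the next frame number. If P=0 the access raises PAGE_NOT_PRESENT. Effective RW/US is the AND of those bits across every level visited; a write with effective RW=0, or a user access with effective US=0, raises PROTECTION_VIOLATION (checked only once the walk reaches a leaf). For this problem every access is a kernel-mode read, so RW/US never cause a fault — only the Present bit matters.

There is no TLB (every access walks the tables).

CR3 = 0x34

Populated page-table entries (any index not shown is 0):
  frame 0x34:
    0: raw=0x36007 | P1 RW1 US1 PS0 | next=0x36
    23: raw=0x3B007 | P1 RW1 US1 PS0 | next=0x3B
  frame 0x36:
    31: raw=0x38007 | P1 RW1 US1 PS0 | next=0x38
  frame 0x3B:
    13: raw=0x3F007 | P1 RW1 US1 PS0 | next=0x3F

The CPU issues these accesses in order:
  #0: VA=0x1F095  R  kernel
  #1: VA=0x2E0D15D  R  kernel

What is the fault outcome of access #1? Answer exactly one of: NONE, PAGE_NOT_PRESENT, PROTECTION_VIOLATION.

Per-access translation:
#0 VA=0x1F095 (r,kernel):
  lvl0: tbl 0x34, slot 0 ⇒ 0x36007 (P1/RW1/US1/PS0)
  lvl1: tbl 0x36, slot 31 ⇒ 0x38007 (P1/RW1/US1/PS0)
  → PA=0x38095  (2 entries read)
#1 VA=0x2E0D15D (r,kernel):
  lvl0: tbl 0x34, slot 23 ⇒ 0x3B007 (P1/RW1/US1/PS0)
  lvl1: tbl 0x3B, slot 13 ⇒ 0x3F007 (P1/RW1/US1/PS0)
  → PA=0x3F15D  (2 entries read)

Access #1 fault: NONE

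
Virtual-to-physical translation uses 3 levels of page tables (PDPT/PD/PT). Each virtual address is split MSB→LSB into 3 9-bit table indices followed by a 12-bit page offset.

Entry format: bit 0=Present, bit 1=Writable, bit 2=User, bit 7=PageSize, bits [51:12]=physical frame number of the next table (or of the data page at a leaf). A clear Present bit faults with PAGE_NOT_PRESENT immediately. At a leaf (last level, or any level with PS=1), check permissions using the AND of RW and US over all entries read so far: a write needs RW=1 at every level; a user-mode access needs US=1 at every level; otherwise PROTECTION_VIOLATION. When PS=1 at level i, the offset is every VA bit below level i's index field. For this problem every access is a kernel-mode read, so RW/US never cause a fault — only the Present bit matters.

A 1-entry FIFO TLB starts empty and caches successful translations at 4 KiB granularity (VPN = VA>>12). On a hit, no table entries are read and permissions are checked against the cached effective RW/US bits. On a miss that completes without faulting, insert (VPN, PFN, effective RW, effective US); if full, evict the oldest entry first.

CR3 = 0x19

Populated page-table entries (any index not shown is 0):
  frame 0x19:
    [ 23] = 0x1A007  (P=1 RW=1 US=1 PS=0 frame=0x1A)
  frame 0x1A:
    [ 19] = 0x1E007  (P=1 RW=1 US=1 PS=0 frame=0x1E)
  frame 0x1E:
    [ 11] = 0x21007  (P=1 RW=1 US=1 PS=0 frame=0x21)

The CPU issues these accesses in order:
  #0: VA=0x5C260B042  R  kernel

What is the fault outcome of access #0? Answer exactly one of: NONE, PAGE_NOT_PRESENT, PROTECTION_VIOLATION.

Walk each access:
#0 VA=0x5C260B042 (r,kernel):
  [0] read 0x19 idx=23: raw=0x1A007 flags P=1 W=1 U=1 S=0
  [1] read 0x1A idx=19: raw=0x1E007 flags P=1 W=1 U=1 S=0
  [2] read 0x1E idx=11: raw=0x21007 flags P=1 W=1 U=1 S=0
  → PA=0x21042  (3 entries read)

Access #0 fault: NONE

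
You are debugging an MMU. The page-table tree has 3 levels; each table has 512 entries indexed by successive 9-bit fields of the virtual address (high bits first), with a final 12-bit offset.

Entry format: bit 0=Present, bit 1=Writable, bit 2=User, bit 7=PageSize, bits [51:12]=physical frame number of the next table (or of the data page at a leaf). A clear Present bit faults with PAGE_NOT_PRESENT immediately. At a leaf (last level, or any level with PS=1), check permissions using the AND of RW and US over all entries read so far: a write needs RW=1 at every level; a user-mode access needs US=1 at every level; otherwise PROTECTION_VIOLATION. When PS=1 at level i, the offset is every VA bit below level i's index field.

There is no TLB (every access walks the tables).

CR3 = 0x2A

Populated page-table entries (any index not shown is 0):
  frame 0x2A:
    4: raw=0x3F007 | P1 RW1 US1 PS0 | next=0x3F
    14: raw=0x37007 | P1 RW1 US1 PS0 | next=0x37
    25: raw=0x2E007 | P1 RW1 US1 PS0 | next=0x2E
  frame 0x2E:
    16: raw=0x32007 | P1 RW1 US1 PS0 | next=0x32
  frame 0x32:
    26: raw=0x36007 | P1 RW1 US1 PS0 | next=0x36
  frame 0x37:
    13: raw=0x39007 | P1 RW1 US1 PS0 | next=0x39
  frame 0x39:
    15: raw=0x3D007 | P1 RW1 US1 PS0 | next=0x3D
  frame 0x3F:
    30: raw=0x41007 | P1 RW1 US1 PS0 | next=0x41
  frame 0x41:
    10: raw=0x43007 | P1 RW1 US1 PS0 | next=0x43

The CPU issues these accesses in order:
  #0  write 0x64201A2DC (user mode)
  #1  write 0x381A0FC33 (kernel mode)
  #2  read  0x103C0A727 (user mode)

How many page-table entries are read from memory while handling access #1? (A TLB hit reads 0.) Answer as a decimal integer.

Per-access translation:
#0 VA=0x64201A2DC (w,user):
  L0: frame=0x2A idx=25 entry=0x2E007 [P=1 RW=1 US=1 PS=0]
  L1: frame=0x2E idx=16 entry=0x32007 [P=1 RW=1 US=1 PS=0]
  L2: frame=0x32 idx=26 entry=0x36007 [P=1 RW=1 US=1 PS=0]
  → PA=0x362DC  (3 entries read)
#1 VA=0x381A0FC33 (w,kernel):
  L0: frame=0x2A idx=14 entry=0x37007 [P=1 RW=1 US=1 PS=0]
  L1: frame=0x37 idx=13 entry=0x39007 [P=1 RW=1 US=1 PS=0]
  L2: frame=0x39 idx=15 entry=0x3D007 [P=1 RW=1 US=1 PS=0]
  → PA=0x3DC33  (3 entries read)
#2 VA=0x103C0A727 (r,user):
  L0: frame=0x2A idx=4 entry=0x3F007 [P=1 RW=1 US=1 PS=0]
  L1: frame=0x3F idx=30 entry=0x41007 [P=1 RW=1 US=1 PS=0]
  L2: frame=0x41 idx=10 entry=0x43007 [P=1 RW=1 US=1 PS=0]
  → PA=0x43727  (3 entries read)

Entries read for #1: 3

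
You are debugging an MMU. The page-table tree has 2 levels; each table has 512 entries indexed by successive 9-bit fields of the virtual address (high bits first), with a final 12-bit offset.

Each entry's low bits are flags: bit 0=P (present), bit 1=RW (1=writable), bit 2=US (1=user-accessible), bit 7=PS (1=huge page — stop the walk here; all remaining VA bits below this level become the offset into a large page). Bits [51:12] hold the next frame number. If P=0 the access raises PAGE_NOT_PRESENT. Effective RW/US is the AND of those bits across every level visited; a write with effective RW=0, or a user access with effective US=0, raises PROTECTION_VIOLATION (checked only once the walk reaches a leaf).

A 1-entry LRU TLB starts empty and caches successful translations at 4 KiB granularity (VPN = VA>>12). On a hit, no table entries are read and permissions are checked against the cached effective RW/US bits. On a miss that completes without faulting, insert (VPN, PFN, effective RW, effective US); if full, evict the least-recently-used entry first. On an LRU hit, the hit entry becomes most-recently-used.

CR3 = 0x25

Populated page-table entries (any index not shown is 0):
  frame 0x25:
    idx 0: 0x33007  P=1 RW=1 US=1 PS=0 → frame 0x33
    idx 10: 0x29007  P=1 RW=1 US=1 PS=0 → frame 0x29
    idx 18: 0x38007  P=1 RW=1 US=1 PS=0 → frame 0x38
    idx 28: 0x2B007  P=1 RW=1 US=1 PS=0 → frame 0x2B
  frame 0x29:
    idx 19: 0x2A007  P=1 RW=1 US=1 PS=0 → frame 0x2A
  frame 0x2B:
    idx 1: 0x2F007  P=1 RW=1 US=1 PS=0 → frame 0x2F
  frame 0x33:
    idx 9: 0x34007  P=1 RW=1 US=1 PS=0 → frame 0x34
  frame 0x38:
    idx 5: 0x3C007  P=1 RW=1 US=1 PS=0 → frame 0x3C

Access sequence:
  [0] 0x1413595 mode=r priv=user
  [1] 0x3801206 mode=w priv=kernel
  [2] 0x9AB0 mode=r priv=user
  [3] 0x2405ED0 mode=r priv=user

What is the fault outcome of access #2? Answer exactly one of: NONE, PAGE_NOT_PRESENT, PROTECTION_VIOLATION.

Walk each access:
#0 VA=0x1413595 (r,user):
  [0] read 0x25 idx=10: raw=0x29007 flags P=1 W=1 U=1 S=0
  [1] read 0x29 idx=19: raw=0x2A007 flags P=1 W=1 U=1 S=0
  ✓ 0x2A595  — 2 lookups
#1 VA=0x3801206 (w,kernel):
  [0] read 0x25 idx=28: raw=0x2B007 flags P=1 W=1 U=1 S=0
  [1] read 0x2B idx=1: raw=0x2F007 flags P=1 W=1 U=1 S=0
  ✓ 0x2F206  — 2 lookups
#2 VA=0x9AB0 (r,user):
  [0] read 0x25 idx=0: raw=0x33007 flags P=1 W=1 U=1 S=0
  [1] read 0x33 idx=9: raw=0x34007 flags P=1 W=1 U=1 S=0
  ✓ 0x34AB0  — 2 lookups
#3 VA=0x2405ED0 (r,user):
  [0] read 0x25 idx=18: raw=0x38007 flags P=1 W=1 U=1 S=0
  [1] read 0x38 idx=5: raw=0x3C007 flags P=1 W=1 U=1 S=0
  ✓ 0x3CED0  — 2 lookups

Access #2 fault: NONE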